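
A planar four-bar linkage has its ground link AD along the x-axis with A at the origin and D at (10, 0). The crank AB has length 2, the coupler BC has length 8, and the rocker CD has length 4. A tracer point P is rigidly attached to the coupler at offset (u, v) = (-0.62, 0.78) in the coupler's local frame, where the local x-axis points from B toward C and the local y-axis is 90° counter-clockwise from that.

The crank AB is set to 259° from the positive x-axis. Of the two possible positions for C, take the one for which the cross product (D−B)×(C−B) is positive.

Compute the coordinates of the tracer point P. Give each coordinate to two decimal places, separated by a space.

-1.31 -1.60

A=(0,0), D=(10.00,0)
B = A + 2.00·(cos259°, sin259°) = (-0.3816, -1.9633)
|BD| = 10.5656
circle(B,8.00) ∩ circle(D,4.00): a=7.5543, h=2.6329
  candidates: C₊=(6.5519,2.0275) cross=27.818; C₋=(7.5304,-3.1466) cross=-27.818
  mode + wants cross > 0 → take C=(6.5519,2.0275) (cross=27.818)
ex = (C−B)/|BC| = (0.8667,0.4988); ey = (-0.4988,0.8667)
P = B + -0.62·ex + 0.78·ey = (-1.3081,-1.5965)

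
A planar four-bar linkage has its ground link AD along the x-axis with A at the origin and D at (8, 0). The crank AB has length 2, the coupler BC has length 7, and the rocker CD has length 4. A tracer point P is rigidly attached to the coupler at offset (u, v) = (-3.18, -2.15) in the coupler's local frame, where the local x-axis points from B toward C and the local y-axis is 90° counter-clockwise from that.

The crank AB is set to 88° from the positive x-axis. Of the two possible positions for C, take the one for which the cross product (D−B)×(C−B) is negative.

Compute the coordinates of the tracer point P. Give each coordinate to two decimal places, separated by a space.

A=(0,0), D=(8.00,0)
B = A + 2.00·(cos88°, sin88°) = (0.0698, 1.9988)
|BD| = 8.1782
circle(B,7.00) ∩ circle(D,4.00): a=6.1067, h=3.4218
  candidates: C₊=(6.8276,3.8243) cross=27.984; C₋=(5.1550,-2.8117) cross=-27.984
  mode - wants cross < 0 → take C=(5.1550,-2.8117) (cross=-27.984)
ex = (C−B)/|BC| = (0.7265,-0.6872); ey = (0.6872,0.7265)
P = B + -3.18·ex + -2.15·ey = (-3.7178,2.6223)

-3.72 2.62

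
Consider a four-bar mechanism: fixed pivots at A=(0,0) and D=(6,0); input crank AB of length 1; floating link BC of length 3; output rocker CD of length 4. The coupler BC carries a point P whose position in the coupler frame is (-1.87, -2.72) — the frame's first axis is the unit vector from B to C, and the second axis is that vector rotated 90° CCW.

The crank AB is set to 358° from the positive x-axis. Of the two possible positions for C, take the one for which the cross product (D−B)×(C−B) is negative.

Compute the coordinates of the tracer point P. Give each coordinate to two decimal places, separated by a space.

A=(0,0), D=(6.00,0)
B = A + 1.00·(cos358°, sin358°) = (0.9994, -0.0349)
|BD| = 5.0007
circle(B,3.00) ∩ circle(D,4.00): a=1.8005, h=2.3996
  candidates: C₊=(2.7831,2.3773) cross=12.000; C₋=(2.8166,-2.4219) cross=-12.000
  mode - wants cross < 0 → take C=(2.8166,-2.4219) (cross=-12.000)
ex = (C−B)/|BC| = (0.6057,-0.7957); ey = (0.7957,0.6057)
P = B + -1.87·ex + -2.72·ey = (-2.2975,-0.1946)

-2.30 -0.19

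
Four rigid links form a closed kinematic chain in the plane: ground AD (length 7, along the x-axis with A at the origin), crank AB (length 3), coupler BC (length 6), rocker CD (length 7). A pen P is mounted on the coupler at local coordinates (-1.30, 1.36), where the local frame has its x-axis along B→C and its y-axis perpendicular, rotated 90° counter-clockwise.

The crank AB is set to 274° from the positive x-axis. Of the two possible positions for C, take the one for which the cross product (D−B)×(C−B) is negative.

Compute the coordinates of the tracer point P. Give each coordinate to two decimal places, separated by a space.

0.02 -1.12

A=(0,0), D=(7.00,0)
B = A + 3.00·(cos274°, sin274°) = (0.2093, -2.9927)
|BD| = 7.4209
circle(B,6.00) ∩ circle(D,7.00): a=2.8346, h=5.2882
  candidates: C₊=(0.6705,2.9896) cross=39.243; C₋=(4.9357,-6.6887) cross=-39.243
  mode - wants cross < 0 → take C=(4.9357,-6.6887) (cross=-39.243)
ex = (C−B)/|BC| = (0.7877,-0.6160); ey = (0.6160,0.7877)
P = B + -1.30·ex + 1.36·ey = (0.0230,-1.1206)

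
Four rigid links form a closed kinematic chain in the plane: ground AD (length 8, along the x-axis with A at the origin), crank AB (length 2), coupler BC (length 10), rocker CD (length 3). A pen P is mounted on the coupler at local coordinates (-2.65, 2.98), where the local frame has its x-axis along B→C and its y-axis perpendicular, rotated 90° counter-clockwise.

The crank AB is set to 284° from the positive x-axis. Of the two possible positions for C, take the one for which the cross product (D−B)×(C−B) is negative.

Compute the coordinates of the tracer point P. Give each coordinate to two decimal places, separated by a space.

A=(0,0), D=(8.00,0)
B = A + 2.00·(cos284°, sin284°) = (0.4838, -1.9406)
|BD| = 7.7626
circle(B,10.00) ∩ circle(D,3.00): a=9.7427, h=2.2537
  candidates: C₊=(9.3538,2.6772) cross=17.495; C₋=(10.4806,-1.6871) cross=-17.495
  mode - wants cross < 0 → take C=(10.4806,-1.6871) (cross=-17.495)
ex = (C−B)/|BC| = (0.9997,0.0253); ey = (-0.0253,0.9997)
P = B + -2.65·ex + 2.98·ey = (-2.2408,0.9713)

-2.24 0.97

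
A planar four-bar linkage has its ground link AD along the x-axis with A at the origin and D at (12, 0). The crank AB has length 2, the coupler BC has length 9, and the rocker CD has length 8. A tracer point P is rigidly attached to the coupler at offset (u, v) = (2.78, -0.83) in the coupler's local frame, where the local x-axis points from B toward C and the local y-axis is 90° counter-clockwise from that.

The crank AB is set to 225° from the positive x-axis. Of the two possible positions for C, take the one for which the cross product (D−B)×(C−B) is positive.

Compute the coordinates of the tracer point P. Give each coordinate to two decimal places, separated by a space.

1.23 -0.22

A=(0,0), D=(12.00,0)
B = A + 2.00·(cos225°, sin225°) = (-1.4142, -1.4142)
|BD| = 13.4886
circle(B,9.00) ∩ circle(D,8.00): a=7.3744, h=5.1592
  candidates: C₊=(5.3787,4.4898) cross=69.591; C₋=(6.4605,-5.7718) cross=-69.591
  mode + wants cross > 0 → take C=(5.3787,4.4898) (cross=69.591)
ex = (C−B)/|BC| = (0.7548,0.6560); ey = (-0.6560,0.7548)
P = B + 2.78·ex + -0.83·ey = (1.2285,-0.2170)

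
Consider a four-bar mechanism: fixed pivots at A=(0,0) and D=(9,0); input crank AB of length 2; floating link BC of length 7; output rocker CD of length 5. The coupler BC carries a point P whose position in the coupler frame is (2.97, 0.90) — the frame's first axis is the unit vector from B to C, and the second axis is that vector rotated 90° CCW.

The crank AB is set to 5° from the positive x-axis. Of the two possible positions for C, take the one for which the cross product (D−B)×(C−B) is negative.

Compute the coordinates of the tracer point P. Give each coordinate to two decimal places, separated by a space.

A=(0,0), D=(9.00,0)
B = A + 2.00·(cos5°, sin5°) = (1.9924, 0.1743)
|BD| = 7.0098
circle(B,7.00) ∩ circle(D,5.00): a=5.2168, h=4.6675
  candidates: C₊=(7.3236,4.7106) cross=32.718; C₋=(7.0915,-4.6214) cross=-32.718
  mode - wants cross < 0 → take C=(7.0915,-4.6214) (cross=-32.718)
ex = (C−B)/|BC| = (0.7284,-0.6851); ey = (0.6851,0.7284)
P = B + 2.97·ex + 0.90·ey = (4.7725,-1.2049)

4.77 -1.20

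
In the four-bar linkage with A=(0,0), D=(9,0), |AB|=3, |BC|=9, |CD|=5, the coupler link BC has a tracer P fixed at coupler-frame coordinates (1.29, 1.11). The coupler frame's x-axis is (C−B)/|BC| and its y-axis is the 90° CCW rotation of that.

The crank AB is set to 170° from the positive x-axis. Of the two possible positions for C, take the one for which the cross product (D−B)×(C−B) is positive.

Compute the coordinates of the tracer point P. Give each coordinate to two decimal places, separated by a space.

-2.12 2.00

A=(0,0), D=(9.00,0)
B = A + 3.00·(cos170°, sin170°) = (-2.9544, 0.5209)
|BD| = 11.9658
circle(B,9.00) ∩ circle(D,5.00): a=8.3229, h=3.4248
  candidates: C₊=(5.5097,3.5802) cross=40.981; C₋=(5.2115,-3.2630) cross=-40.981
  mode + wants cross > 0 → take C=(5.5097,3.5802) (cross=40.981)
ex = (C−B)/|BC| = (0.9405,0.3399); ey = (-0.3399,0.9405)
P = B + 1.29·ex + 1.11·ey = (-2.1185,2.0033)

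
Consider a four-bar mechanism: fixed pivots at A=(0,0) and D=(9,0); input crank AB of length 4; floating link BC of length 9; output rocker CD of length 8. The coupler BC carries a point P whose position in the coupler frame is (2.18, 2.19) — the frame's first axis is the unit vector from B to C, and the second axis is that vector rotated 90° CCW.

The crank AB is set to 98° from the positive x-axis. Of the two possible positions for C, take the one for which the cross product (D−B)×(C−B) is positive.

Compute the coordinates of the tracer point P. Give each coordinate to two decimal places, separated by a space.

0.46 6.88

A=(0,0), D=(9.00,0)
B = A + 4.00·(cos98°, sin98°) = (-0.5567, 3.9611)
|BD| = 10.3451
circle(B,9.00) ∩ circle(D,8.00): a=5.9942, h=6.7134
  candidates: C₊=(7.5512,7.8677) cross=69.451; C₋=(2.4102,-4.5359) cross=-69.451
  mode + wants cross > 0 → take C=(7.5512,7.8677) (cross=69.451)
ex = (C−B)/|BC| = (0.9009,0.4341); ey = (-0.4341,0.9009)
P = B + 2.18·ex + 2.19·ey = (0.4566,6.8803)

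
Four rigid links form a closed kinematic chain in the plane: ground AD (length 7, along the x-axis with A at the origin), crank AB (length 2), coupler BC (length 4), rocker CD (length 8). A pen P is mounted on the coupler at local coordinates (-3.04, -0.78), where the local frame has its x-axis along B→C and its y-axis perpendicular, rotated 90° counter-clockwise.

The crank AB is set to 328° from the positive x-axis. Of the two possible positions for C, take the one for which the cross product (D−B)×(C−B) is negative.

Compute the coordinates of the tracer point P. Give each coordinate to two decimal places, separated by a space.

1.70 2.08

A=(0,0), D=(7.00,0)
B = A + 2.00·(cos328°, sin328°) = (1.6961, -1.0598)
|BD| = 5.4088
circle(B,4.00) ∩ circle(D,8.00): a=-1.7329, h=3.6052
  candidates: C₊=(-0.7096,2.1359) cross=19.499; C₋=(0.7032,-4.9347) cross=-19.499
  mode - wants cross < 0 → take C=(0.7032,-4.9347) (cross=-19.499)
ex = (C−B)/|BC| = (-0.2482,-0.9687); ey = (0.9687,-0.2482)
P = B + -3.04·ex + -0.78·ey = (1.6951,2.0786)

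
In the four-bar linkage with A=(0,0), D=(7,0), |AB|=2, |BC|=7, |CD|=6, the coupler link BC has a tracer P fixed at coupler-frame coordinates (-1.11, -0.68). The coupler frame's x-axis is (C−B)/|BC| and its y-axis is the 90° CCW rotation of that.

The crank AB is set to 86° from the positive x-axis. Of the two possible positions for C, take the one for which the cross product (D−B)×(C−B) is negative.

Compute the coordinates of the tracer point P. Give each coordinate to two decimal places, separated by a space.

-0.93 2.74

A=(0,0), D=(7.00,0)
B = A + 2.00·(cos86°, sin86°) = (0.1395, 1.9951)
|BD| = 7.1447
circle(B,7.00) ∩ circle(D,6.00): a=4.4821, h=5.3769
  candidates: C₊=(5.9448,5.9065) cross=38.416; C₋=(2.9419,-4.4195) cross=-38.416
  mode - wants cross < 0 → take C=(2.9419,-4.4195) (cross=-38.416)
ex = (C−B)/|BC| = (0.4003,-0.9164); ey = (0.9164,0.4003)
P = B + -1.11·ex + -0.68·ey = (-0.9280,2.7401)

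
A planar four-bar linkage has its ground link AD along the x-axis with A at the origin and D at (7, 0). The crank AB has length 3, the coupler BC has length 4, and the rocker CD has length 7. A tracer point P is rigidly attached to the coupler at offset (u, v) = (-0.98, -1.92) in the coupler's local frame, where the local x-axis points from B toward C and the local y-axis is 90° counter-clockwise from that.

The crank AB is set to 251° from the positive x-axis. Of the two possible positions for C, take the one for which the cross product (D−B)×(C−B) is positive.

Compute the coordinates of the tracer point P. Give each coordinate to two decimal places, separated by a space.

0.62 -4.29

A=(0,0), D=(7.00,0)
B = A + 3.00·(cos251°, sin251°) = (-0.9767, -2.8366)
|BD| = 8.4660
circle(B,4.00) ∩ circle(D,7.00): a=2.2841, h=3.2838
  candidates: C₊=(0.0751,1.0227) cross=27.800; C₋=(2.2756,-5.1652) cross=-27.800
  mode + wants cross > 0 → take C=(0.0751,1.0227) (cross=27.800)
ex = (C−B)/|BC| = (0.2630,0.9648); ey = (-0.9648,0.2630)
P = B + -0.98·ex + -1.92·ey = (0.6180,-4.2869)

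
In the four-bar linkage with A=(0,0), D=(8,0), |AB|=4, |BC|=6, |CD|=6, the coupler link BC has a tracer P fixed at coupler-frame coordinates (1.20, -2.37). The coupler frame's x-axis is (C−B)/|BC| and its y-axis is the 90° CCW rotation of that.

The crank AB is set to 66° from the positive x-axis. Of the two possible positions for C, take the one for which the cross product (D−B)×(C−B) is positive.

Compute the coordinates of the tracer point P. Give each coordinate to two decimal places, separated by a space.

3.64 1.92

A=(0,0), D=(8.00,0)
B = A + 4.00·(cos66°, sin66°) = (1.6269, 3.6542)
|BD| = 7.3463
circle(B,6.00) ∩ circle(D,6.00): a=3.6732, h=4.7442
  candidates: C₊=(7.1733,5.9428) cross=34.853; C₋=(2.4536,-2.2886) cross=-34.853
  mode + wants cross > 0 → take C=(7.1733,5.9428) (cross=34.853)
ex = (C−B)/|BC| = (0.9244,0.3814); ey = (-0.3814,0.9244)
P = B + 1.20·ex + -2.37·ey = (3.6402,1.9211)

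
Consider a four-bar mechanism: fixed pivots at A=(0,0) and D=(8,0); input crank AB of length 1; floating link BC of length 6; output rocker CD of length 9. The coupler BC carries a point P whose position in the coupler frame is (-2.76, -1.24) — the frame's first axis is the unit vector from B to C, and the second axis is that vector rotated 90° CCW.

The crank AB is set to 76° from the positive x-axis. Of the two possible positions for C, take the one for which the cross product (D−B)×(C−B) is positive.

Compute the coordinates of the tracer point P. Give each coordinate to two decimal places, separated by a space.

A=(0,0), D=(8.00,0)
B = A + 1.00·(cos76°, sin76°) = (0.2419, 0.9703)
|BD| = 7.8185
circle(B,6.00) ∩ circle(D,9.00): a=1.0315, h=5.9107
  candidates: C₊=(1.9990,6.7073) cross=46.213; C₋=(0.5319,-5.0227) cross=-46.213
  mode + wants cross > 0 → take C=(1.9990,6.7073) (cross=46.213)
ex = (C−B)/|BC| = (0.2928,0.9562); ey = (-0.9562,0.2928)
P = B + -2.76·ex + -1.24·ey = (0.6193,-2.0318)

0.62 -2.03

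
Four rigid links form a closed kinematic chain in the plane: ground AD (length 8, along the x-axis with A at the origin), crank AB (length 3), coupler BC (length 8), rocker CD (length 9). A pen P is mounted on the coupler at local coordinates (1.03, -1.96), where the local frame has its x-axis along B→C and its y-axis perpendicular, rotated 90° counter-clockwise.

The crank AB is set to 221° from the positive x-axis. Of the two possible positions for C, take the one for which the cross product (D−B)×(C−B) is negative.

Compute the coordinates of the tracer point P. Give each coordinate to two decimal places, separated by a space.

-2.95 -4.07

A=(0,0), D=(8.00,0)
B = A + 3.00·(cos221°, sin221°) = (-2.2641, -1.9682)
|BD| = 10.4511
circle(B,8.00) ∩ circle(D,9.00): a=4.4123, h=6.6732
  candidates: C₊=(0.8125,5.4166) cross=69.743; C₋=(3.3259,-7.6911) cross=-69.743
  mode - wants cross < 0 → take C=(3.3259,-7.6911) (cross=-69.743)
ex = (C−B)/|BC| = (0.6988,-0.7154); ey = (0.7154,0.6988)
P = B + 1.03·ex + -1.96·ey = (-2.9465,-4.0746)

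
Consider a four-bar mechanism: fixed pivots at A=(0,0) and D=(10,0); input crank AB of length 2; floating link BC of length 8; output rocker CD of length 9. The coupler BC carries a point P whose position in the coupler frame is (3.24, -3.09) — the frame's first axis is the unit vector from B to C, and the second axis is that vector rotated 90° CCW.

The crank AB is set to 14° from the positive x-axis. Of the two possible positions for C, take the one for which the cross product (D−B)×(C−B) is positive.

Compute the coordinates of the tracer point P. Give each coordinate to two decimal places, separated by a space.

A=(0,0), D=(10.00,0)
B = A + 2.00·(cos14°, sin14°) = (1.9406, 0.4838)
|BD| = 8.0739
circle(B,8.00) ∩ circle(D,9.00): a=2.9842, h=7.4226
  candidates: C₊=(5.3642,7.7142) cross=59.929; C₋=(4.4746,-7.1042) cross=-59.929
  mode + wants cross > 0 → take C=(5.3642,7.7142) (cross=59.929)
ex = (C−B)/|BC| = (0.4280,0.9038); ey = (-0.9038,0.4280)
P = B + 3.24·ex + -3.09·ey = (6.1199,2.0898)

6.12 2.09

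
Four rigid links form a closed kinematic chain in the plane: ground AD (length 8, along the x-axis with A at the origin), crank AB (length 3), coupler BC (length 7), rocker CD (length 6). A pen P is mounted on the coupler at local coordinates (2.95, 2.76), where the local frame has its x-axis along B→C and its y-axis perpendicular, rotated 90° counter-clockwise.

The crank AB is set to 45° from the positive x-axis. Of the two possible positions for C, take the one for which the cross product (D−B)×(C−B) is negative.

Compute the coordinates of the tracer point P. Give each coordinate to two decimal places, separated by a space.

A=(0,0), D=(8.00,0)
B = A + 3.00·(cos45°, sin45°) = (2.1213, 2.1213)
|BD| = 6.2497
circle(B,7.00) ∩ circle(D,6.00): a=4.1649, h=5.6262
  candidates: C₊=(7.9486,5.9998) cross=35.162; C₋=(4.1293,-4.5845) cross=-35.162
  mode - wants cross < 0 → take C=(4.1293,-4.5845) (cross=-35.162)
ex = (C−B)/|BC| = (0.2869,-0.9580); ey = (0.9580,0.2869)
P = B + 2.95·ex + 2.76·ey = (5.6115,0.0870)

5.61 0.09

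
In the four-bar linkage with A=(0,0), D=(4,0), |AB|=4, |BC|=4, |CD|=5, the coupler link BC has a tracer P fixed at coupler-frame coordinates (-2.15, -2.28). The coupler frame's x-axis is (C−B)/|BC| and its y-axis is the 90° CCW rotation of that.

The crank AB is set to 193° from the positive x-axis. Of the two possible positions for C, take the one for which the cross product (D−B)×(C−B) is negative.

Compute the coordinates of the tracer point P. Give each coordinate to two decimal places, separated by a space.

A=(0,0), D=(4.00,0)
B = A + 4.00·(cos193°, sin193°) = (-3.8975, -0.8998)
|BD| = 7.9486
circle(B,4.00) ∩ circle(D,5.00): a=3.4081, h=2.0939
  candidates: C₊=(-0.7483,1.5665) cross=16.644; C₋=(-0.2742,-2.5945) cross=-16.644
  mode - wants cross < 0 → take C=(-0.2742,-2.5945) (cross=-16.644)
ex = (C−B)/|BC| = (0.9058,-0.4237); ey = (0.4237,0.9058)
P = B + -2.15·ex + -2.28·ey = (-6.8109,-2.0542)

-6.81 -2.05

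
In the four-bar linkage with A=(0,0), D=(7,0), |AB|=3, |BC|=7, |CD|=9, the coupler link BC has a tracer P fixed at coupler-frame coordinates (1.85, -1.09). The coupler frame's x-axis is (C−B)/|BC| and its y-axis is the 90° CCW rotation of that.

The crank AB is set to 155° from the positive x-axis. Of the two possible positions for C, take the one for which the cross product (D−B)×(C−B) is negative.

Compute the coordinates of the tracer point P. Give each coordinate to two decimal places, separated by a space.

-3.10 -0.85

A=(0,0), D=(7.00,0)
B = A + 3.00·(cos155°, sin155°) = (-2.7189, 1.2679)
|BD| = 9.8013
circle(B,7.00) ∩ circle(D,9.00): a=3.2682, h=6.1902
  candidates: C₊=(1.3226,6.9833) cross=60.672; C₋=(-0.2789,-5.2931) cross=-60.672
  mode - wants cross < 0 → take C=(-0.2789,-5.2931) (cross=-60.672)
ex = (C−B)/|BC| = (0.3486,-0.9373); ey = (0.9373,0.3486)
P = B + 1.85·ex + -1.09·ey = (-3.0957,-0.8461)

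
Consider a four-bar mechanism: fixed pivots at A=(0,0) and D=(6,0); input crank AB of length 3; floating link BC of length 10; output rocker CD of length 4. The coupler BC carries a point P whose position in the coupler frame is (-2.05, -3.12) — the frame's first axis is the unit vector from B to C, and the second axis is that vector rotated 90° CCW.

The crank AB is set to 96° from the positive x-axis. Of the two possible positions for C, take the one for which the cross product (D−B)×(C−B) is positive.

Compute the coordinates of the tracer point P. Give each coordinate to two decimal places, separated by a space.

A=(0,0), D=(6.00,0)
B = A + 3.00·(cos96°, sin96°) = (-0.3136, 2.9836)
|BD| = 6.9831
circle(B,10.00) ∩ circle(D,4.00): a=9.5061, h=3.1039
  candidates: C₊=(9.6073,1.7284) cross=21.675; C₋=(6.9550,-3.8843) cross=-21.675
  mode + wants cross > 0 → take C=(9.6073,1.7284) (cross=21.675)
ex = (C−B)/|BC| = (0.9921,-0.1255); ey = (0.1255,0.9921)
P = B + -2.05·ex + -3.12·ey = (-2.7390,0.1456)

-2.74 0.15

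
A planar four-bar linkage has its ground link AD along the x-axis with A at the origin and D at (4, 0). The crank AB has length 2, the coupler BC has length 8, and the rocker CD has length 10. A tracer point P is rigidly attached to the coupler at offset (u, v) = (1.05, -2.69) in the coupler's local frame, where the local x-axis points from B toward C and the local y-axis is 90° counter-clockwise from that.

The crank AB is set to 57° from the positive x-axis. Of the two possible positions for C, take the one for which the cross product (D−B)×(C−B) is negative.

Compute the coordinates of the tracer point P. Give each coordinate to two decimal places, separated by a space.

-1.25 3.37

A=(0,0), D=(4.00,0)
B = A + 2.00·(cos57°, sin57°) = (1.0893, 1.6773)
|BD| = 3.3594
circle(B,8.00) ∩ circle(D,10.00): a=-3.6783, h=7.1042
  candidates: C₊=(1.4493,9.6692) cross=23.866; C₋=(-5.6448,-2.6414) cross=-23.866
  mode - wants cross < 0 → take C=(-5.6448,-2.6414) (cross=-23.866)
ex = (C−B)/|BC| = (-0.8418,-0.5398); ey = (0.5398,-0.8418)
P = B + 1.05·ex + -2.69·ey = (-1.2468,3.3749)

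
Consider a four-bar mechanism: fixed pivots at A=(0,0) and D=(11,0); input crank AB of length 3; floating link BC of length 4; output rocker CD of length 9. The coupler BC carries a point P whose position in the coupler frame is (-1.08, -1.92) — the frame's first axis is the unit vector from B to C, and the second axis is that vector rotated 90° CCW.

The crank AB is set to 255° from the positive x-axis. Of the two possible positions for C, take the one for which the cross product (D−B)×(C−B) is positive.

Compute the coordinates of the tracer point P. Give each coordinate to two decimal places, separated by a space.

-0.14 -5.01

A=(0,0), D=(11.00,0)
B = A + 3.00·(cos255°, sin255°) = (-0.7765, -2.8978)
|BD| = 12.1277
circle(B,4.00) ∩ circle(D,9.00): a=3.3841, h=2.1326
  candidates: C₊=(2.0000,-0.0183) cross=25.864; C₋=(3.0192,-4.1601) cross=-25.864
  mode + wants cross > 0 → take C=(2.0000,-0.0183) (cross=25.864)
ex = (C−B)/|BC| = (0.6941,0.7199); ey = (-0.7199,0.6941)
P = B + -1.08·ex + -1.92·ey = (-0.1440,-5.0079)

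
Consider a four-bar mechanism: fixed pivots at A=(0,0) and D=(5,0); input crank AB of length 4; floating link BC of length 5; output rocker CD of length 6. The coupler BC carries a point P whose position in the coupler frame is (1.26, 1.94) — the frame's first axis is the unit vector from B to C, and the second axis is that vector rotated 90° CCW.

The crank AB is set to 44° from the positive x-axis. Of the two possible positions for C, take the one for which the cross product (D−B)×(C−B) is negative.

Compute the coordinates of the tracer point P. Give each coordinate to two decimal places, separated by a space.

3.13 0.48

A=(0,0), D=(5.00,0)
B = A + 4.00·(cos44°, sin44°) = (2.8774, 2.7786)
|BD| = 3.4966
circle(B,5.00) ∩ circle(D,6.00): a=0.1754, h=4.9969
  candidates: C₊=(6.9547,5.6727) cross=17.472; C₋=(-0.9870,-0.3941) cross=-17.472
  mode - wants cross < 0 → take C=(-0.9870,-0.3941) (cross=-17.472)
ex = (C−B)/|BC| = (-0.7729,-0.6346); ey = (0.6346,-0.7729)
P = B + 1.26·ex + 1.94·ey = (3.1346,0.4797)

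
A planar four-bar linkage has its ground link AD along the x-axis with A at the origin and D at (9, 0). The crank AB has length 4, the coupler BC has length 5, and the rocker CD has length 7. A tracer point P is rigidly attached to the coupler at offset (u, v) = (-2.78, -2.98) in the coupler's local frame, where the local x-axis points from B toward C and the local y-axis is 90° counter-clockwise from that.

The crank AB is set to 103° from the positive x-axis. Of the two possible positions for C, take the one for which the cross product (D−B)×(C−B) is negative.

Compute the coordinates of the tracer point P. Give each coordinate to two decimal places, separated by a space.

A=(0,0), D=(9.00,0)
B = A + 4.00·(cos103°, sin103°) = (-0.8998, 3.8975)
|BD| = 10.6394
circle(B,5.00) ∩ circle(D,7.00): a=4.1918, h=2.7256
  candidates: C₊=(3.9991,4.8980) cross=28.998; C₋=(2.0022,-0.1742) cross=-28.998
  mode - wants cross < 0 → take C=(2.0022,-0.1742) (cross=-28.998)
ex = (C−B)/|BC| = (0.5804,-0.8143); ey = (0.8143,0.5804)
P = B + -2.78·ex + -2.98·ey = (-4.9400,4.4318)

-4.94 4.43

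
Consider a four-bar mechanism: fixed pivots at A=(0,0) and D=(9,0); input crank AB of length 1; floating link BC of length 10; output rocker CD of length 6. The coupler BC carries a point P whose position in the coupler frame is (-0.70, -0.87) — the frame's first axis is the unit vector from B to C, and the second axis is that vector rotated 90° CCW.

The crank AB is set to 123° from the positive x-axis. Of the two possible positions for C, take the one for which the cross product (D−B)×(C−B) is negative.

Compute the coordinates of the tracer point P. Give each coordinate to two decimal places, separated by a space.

-1.64 0.63

A=(0,0), D=(9.00,0)
B = A + 1.00·(cos123°, sin123°) = (-0.5446, 0.8387)
|BD| = 9.5814
circle(B,10.00) ∩ circle(D,6.00): a=8.1305, h=5.8219
  candidates: C₊=(8.0643,5.9266) cross=55.782; C₋=(7.0451,-5.6726) cross=-55.782
  mode - wants cross < 0 → take C=(7.0451,-5.6726) (cross=-55.782)
ex = (C−B)/|BC| = (0.7590,-0.6511); ey = (0.6511,0.7590)
P = B + -0.70·ex + -0.87·ey = (-1.6424,0.6342)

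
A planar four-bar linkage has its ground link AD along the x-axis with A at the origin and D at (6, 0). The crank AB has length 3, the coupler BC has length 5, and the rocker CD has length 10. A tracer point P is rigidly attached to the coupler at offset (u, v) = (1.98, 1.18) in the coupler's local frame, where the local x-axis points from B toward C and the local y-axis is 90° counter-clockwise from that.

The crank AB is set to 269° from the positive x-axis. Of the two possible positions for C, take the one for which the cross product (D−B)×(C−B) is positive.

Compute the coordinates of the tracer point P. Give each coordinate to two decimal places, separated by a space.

-2.34 -2.72

A=(0,0), D=(6.00,0)
B = A + 3.00·(cos269°, sin269°) = (-0.0524, -2.9995)
|BD| = 6.7549
circle(B,5.00) ∩ circle(D,10.00): a=-2.1741, h=4.5026
  candidates: C₊=(-3.9998,0.0693) cross=30.414; C₋=(-0.0010,-7.9993) cross=-30.414
  mode + wants cross > 0 → take C=(-3.9998,0.0693) (cross=30.414)
ex = (C−B)/|BC| = (-0.7895,0.6138); ey = (-0.6138,-0.7895)
P = B + 1.98·ex + 1.18·ey = (-2.3398,-2.7159)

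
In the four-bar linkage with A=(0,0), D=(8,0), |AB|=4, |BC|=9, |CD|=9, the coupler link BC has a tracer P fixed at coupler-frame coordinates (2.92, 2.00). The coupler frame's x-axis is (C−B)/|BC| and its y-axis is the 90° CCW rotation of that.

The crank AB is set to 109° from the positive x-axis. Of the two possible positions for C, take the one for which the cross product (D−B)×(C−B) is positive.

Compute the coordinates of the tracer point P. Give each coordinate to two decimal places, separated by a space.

0.00 7.07

A=(0,0), D=(8.00,0)
B = A + 4.00·(cos109°, sin109°) = (-1.3023, 3.7821)
|BD| = 10.0417
circle(B,9.00) ∩ circle(D,9.00): a=5.0209, h=7.4693
  candidates: C₊=(6.1621,8.8103) cross=75.005; C₋=(0.5356,-5.0283) cross=-75.005
  mode + wants cross > 0 → take C=(6.1621,8.8103) (cross=75.005)
ex = (C−B)/|BC| = (0.8294,0.5587); ey = (-0.5587,0.8294)
P = B + 2.92·ex + 2.00·ey = (0.0021,7.0722)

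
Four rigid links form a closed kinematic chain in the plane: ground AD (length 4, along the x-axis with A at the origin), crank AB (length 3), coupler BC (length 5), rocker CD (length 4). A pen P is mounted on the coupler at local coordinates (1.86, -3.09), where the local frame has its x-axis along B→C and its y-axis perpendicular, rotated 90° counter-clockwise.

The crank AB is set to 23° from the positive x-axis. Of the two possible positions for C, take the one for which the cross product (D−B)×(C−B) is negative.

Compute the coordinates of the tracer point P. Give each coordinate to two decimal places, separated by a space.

-0.30 -0.73

A=(0,0), D=(4.00,0)
B = A + 3.00·(cos23°, sin23°) = (2.7615, 1.1722)
|BD| = 1.7053
circle(B,5.00) ∩ circle(D,4.00): a=3.4915, h=3.5790
  candidates: C₊=(7.7575,1.3714) cross=6.103; C₋=(2.8371,-3.8272) cross=-6.103
  mode - wants cross < 0 → take C=(2.8371,-3.8272) (cross=-6.103)
ex = (C−B)/|BC| = (0.0151,-0.9999); ey = (0.9999,0.0151)
P = B + 1.86·ex + -3.09·ey = (-0.3000,-0.7343)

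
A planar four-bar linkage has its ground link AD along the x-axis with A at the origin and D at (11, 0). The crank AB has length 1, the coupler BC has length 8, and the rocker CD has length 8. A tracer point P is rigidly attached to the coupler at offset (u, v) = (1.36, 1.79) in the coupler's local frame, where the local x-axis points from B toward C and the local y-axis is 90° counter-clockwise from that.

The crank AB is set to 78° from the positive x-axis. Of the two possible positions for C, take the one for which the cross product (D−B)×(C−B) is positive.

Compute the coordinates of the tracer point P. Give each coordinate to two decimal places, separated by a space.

A=(0,0), D=(11.00,0)
B = A + 1.00·(cos78°, sin78°) = (0.2079, 0.9781)
|BD| = 10.8363
circle(B,8.00) ∩ circle(D,8.00): a=5.4182, h=5.8859
  candidates: C₊=(6.1352,6.3509) cross=63.781; C₋=(5.0727,-5.3728) cross=-63.781
  mode + wants cross > 0 → take C=(6.1352,6.3509) (cross=63.781)
ex = (C−B)/|BC| = (0.7409,0.6716); ey = (-0.6716,0.7409)
P = B + 1.36·ex + 1.79·ey = (0.0134,3.2178)

0.01 3.22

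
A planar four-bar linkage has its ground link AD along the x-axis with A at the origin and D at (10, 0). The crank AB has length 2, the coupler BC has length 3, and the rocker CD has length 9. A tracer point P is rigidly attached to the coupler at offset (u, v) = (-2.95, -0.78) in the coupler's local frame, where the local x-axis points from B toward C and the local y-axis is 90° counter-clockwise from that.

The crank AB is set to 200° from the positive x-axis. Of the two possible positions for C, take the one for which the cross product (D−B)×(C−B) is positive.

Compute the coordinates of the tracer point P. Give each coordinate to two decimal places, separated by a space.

-4.49 -2.26

A=(0,0), D=(10.00,0)
B = A + 2.00·(cos200°, sin200°) = (-1.8794, -0.6840)
|BD| = 11.8991
circle(B,3.00) ∩ circle(D,9.00): a=2.9241, h=0.6706
  candidates: C₊=(1.0013,0.1536) cross=7.980; C₋=(1.0784,-1.1855) cross=-7.980
  mode + wants cross > 0 → take C=(1.0013,0.1536) (cross=7.980)
ex = (C−B)/|BC| = (0.9602,0.2792); ey = (-0.2792,0.9602)
P = B + -2.95·ex + -0.78·ey = (-4.4943,-2.2567)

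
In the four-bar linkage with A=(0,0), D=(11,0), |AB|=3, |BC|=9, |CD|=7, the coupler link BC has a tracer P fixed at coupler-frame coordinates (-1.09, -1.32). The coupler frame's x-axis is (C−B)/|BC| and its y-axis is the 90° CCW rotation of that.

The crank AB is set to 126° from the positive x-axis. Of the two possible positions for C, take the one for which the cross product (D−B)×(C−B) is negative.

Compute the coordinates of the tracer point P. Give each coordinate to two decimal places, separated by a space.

-3.45 2.16

A=(0,0), D=(11.00,0)
B = A + 3.00·(cos126°, sin126°) = (-1.7634, 2.4271)
|BD| = 12.9921
circle(B,9.00) ∩ circle(D,7.00): a=7.7276, h=4.6136
  candidates: C₊=(6.6900,5.5158) cross=59.940; C₋=(4.9663,-3.5489) cross=-59.940
  mode - wants cross < 0 → take C=(4.9663,-3.5489) (cross=-59.940)
ex = (C−B)/|BC| = (0.7477,-0.6640); ey = (0.6640,0.7477)
P = B + -1.09·ex + -1.32·ey = (-3.4549,2.1638)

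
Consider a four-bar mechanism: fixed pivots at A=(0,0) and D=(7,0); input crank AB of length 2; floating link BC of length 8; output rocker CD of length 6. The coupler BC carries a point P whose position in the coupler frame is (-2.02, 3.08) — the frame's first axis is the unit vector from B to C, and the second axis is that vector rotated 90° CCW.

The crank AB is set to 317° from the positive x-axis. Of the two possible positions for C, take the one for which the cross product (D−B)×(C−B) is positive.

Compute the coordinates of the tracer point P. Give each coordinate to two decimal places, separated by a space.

A=(0,0), D=(7.00,0)
B = A + 2.00·(cos317°, sin317°) = (1.4627, -1.3640)
|BD| = 5.7028
circle(B,8.00) ∩ circle(D,6.00): a=5.3063, h=5.9869
  candidates: C₊=(5.1831,5.7183) cross=34.142; C₋=(8.0470,-5.9079) cross=-34.142
  mode + wants cross > 0 → take C=(5.1831,5.7183) (cross=34.142)
ex = (C−B)/|BC| = (0.4650,0.8853); ey = (-0.8853,0.4650)
P = B + -2.02·ex + 3.08·ey = (-2.2034,-1.7199)

-2.20 -1.72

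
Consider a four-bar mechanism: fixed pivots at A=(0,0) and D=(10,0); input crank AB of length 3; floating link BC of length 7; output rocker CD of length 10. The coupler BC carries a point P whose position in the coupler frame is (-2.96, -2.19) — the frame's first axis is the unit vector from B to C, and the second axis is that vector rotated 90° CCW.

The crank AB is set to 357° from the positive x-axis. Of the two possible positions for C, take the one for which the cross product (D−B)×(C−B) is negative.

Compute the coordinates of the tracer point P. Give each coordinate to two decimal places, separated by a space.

0.80 2.80

A=(0,0), D=(10.00,0)
B = A + 3.00·(cos357°, sin357°) = (2.9959, -0.1570)
|BD| = 7.0059
circle(B,7.00) ∩ circle(D,10.00): a=-0.1369, h=6.9987
  candidates: C₊=(2.7022,6.8368) cross=49.032; C₋=(3.0159,-7.1570) cross=-49.032
  mode - wants cross < 0 → take C=(3.0159,-7.1570) (cross=-49.032)
ex = (C−B)/|BC| = (0.0029,-1.0000); ey = (1.0000,0.0029)
P = B + -2.96·ex + -2.19·ey = (0.7974,2.7967)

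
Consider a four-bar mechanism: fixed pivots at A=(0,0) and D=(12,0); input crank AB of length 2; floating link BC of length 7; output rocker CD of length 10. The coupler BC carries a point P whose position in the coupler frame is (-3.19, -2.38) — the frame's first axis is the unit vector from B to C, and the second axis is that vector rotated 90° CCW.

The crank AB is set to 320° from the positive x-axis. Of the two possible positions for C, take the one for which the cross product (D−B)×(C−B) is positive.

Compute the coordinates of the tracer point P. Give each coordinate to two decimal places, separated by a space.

2.87 -5.03

A=(0,0), D=(12.00,0)
B = A + 2.00·(cos320°, sin320°) = (1.5321, -1.2856)
|BD| = 10.5466
circle(B,7.00) ∩ circle(D,10.00): a=2.8554, h=6.3911
  candidates: C₊=(3.5872,5.4060) cross=67.404; C₋=(5.1453,-7.2810) cross=-67.404
  mode + wants cross > 0 → take C=(3.5872,5.4060) (cross=67.404)
ex = (C−B)/|BC| = (0.2936,0.9559); ey = (-0.9559,0.2936)
P = B + -3.19·ex + -2.38·ey = (2.8707,-5.0337)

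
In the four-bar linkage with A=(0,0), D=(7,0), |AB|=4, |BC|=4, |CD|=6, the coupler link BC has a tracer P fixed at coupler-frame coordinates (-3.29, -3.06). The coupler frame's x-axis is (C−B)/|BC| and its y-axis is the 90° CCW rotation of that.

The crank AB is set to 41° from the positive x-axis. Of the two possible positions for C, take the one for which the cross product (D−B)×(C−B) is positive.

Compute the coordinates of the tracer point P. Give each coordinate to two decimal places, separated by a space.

A=(0,0), D=(7.00,0)
B = A + 4.00·(cos41°, sin41°) = (3.0188, 2.6242)
|BD| = 4.7683
circle(B,4.00) ∩ circle(D,6.00): a=0.2869, h=3.9897
  candidates: C₊=(5.4542,5.7974) cross=19.024; C₋=(1.0626,-0.8648) cross=-19.024
  mode + wants cross > 0 → take C=(5.4542,5.7974) (cross=19.024)
ex = (C−B)/|BC| = (0.6088,0.7933); ey = (-0.7933,0.6088)
P = B + -3.29·ex + -3.06·ey = (3.4433,-1.8487)

3.44 -1.85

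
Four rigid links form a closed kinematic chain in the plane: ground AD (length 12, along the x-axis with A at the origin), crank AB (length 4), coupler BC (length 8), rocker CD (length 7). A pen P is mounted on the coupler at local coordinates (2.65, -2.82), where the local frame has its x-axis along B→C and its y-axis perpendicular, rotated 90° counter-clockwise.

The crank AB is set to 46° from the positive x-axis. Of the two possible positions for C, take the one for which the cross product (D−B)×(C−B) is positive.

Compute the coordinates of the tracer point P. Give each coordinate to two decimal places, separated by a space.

A=(0,0), D=(12.00,0)
B = A + 4.00·(cos46°, sin46°) = (2.7786, 2.8774)
|BD| = 9.6599
circle(B,8.00) ∩ circle(D,7.00): a=5.6063, h=5.7069
  candidates: C₊=(9.8304,6.6553) cross=55.128; C₋=(6.4306,-4.2405) cross=-55.128
  mode + wants cross > 0 → take C=(9.8304,6.6553) (cross=55.128)
ex = (C−B)/|BC| = (0.8815,0.4722); ey = (-0.4722,0.8815)
P = B + 2.65·ex + -2.82·ey = (6.4462,1.6431)

6.45 1.64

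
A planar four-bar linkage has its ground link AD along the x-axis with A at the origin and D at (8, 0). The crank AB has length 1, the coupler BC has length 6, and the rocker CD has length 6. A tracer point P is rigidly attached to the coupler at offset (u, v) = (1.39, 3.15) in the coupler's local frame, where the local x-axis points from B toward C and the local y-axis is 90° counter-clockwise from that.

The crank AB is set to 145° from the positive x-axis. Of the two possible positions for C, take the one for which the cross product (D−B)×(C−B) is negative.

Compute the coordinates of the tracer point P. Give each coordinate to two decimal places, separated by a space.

A=(0,0), D=(8.00,0)
B = A + 1.00·(cos145°, sin145°) = (-0.8192, 0.5736)
|BD| = 8.8378
circle(B,6.00) ∩ circle(D,6.00): a=4.4189, h=4.0587
  candidates: C₊=(3.8538,4.3370) cross=35.870; C₋=(3.3270,-3.7634) cross=-35.870
  mode - wants cross < 0 → take C=(3.3270,-3.7634) (cross=-35.870)
ex = (C−B)/|BC| = (0.6910,-0.7228); ey = (0.7228,0.6910)
P = B + 1.39·ex + 3.15·ey = (2.4183,1.7456)

2.42 1.75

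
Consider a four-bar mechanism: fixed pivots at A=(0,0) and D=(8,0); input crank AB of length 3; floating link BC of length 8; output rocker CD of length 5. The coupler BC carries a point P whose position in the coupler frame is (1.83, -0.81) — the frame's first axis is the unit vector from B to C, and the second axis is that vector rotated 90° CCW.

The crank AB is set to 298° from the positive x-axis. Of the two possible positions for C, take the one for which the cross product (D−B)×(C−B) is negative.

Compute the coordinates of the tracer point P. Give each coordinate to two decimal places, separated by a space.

A=(0,0), D=(8.00,0)
B = A + 3.00·(cos298°, sin298°) = (1.4084, -2.6488)
|BD| = 7.1039
circle(B,8.00) ∩ circle(D,5.00): a=6.2969, h=4.9344
  candidates: C₊=(5.4113,4.2777) cross=35.054; C₋=(9.0911,-4.8795) cross=-35.054
  mode - wants cross < 0 → take C=(9.0911,-4.8795) (cross=-35.054)
ex = (C−B)/|BC| = (0.9603,-0.2788); ey = (0.2788,0.9603)
P = B + 1.83·ex + -0.81·ey = (2.9400,-3.9370)

2.94 -3.94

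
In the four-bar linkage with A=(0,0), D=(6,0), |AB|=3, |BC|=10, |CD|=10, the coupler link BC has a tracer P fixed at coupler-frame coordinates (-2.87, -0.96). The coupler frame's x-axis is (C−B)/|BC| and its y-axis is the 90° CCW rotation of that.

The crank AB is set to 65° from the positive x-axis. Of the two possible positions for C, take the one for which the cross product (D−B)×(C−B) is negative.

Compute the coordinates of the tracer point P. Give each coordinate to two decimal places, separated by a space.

A=(0,0), D=(6.00,0)
B = A + 3.00·(cos65°, sin65°) = (1.2679, 2.7189)
|BD| = 5.4576
circle(B,10.00) ∩ circle(D,10.00): a=2.7288, h=9.6205
  candidates: C₊=(8.4267,9.7011) cross=52.505; C₋=(-1.1589,-6.9822) cross=-52.505
  mode - wants cross < 0 → take C=(-1.1589,-6.9822) (cross=-52.505)
ex = (C−B)/|BC| = (-0.2427,-0.9701); ey = (0.9701,-0.2427)
P = B + -2.87·ex + -0.96·ey = (1.0330,5.7361)

1.03 5.74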